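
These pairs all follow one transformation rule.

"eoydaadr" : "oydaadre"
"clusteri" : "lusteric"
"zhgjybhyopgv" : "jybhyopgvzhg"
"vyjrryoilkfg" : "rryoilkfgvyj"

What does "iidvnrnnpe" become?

Rule — move the last 3 characters to the front (rotate right by 3), then swap the front and back halves of the string.
For "iidvnrnnpe" the result is "dvnrnnpeii".

dvnrnnpeii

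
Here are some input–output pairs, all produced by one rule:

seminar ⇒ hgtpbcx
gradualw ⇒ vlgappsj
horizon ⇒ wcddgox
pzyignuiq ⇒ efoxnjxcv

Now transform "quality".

The rule is to shift every letter 11 places backward in the alphabet (wrapping around), then take characters alternately from the front and the back (1st, last, 2nd, 2nd-last, ...).
Applying both steps to "quality": "fjpaxin", then "fnjipxa".

fnjipxa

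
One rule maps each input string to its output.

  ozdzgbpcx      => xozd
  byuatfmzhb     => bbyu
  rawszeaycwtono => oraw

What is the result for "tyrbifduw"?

wtyr

Rule — move the last character to the front, then keep only the first 4 characters.
Starting from "tyrbifduw": after the first operation, "wtyrbifdu"; after the second, "wtyr".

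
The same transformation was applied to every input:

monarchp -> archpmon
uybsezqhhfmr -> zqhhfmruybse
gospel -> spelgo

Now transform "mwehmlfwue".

Looking at the pairs, the operation is to swap the front and back halves of the string, then move the last character to the front.
Applying both steps to "mwehmlfwue": "lfwuemwehm", then "mlfwuemweh".
(Check on "gospel": → "pelgos" → "spelgo" ✓)

mlfwuemweh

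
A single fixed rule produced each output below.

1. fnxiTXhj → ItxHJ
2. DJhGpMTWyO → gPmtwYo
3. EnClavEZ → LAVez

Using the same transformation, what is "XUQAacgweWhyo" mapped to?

What's happening: delete the first 3 characters, then flip the case of every letter.
On "XUQAacgweWhyo": the first step gives "AacgweWhyo", and the second then gives "aACGWEwHYO".
(Check on "DJhGpMTWyO": → "GpMTWyO" → "gPmtwYo" ✓)

aACGWEwHYO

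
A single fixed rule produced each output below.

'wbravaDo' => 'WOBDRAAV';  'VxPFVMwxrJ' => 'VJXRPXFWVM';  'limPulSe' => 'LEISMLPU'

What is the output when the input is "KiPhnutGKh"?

KHIKPGHTNU

Looking at the pairs, the operation is to take characters alternately from the front and the back (1st, last, 2nd, 2nd-last, ...), then convert every letter to uppercase.
Working it through for "KiPhnutGKh": intermediate "KhiKPGhtnu", final "KHIKPGHTNU".
(Check on "VxPFVMwxrJ": → "VJxrPxFwVM" → "VJXRPXFWVM" ✓)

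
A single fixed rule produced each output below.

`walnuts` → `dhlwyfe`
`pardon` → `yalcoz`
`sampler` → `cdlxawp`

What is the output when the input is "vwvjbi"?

The rule is to move the last character to the front, then shift every letter 11 places forward in the alphabet (wrapping around).
For "vwvjbi", step one produces "ivwvjb"; step two turns that into "tghgum".
(Check on "pardon": → "npardo" → "yalcoz" ✓)

tghgum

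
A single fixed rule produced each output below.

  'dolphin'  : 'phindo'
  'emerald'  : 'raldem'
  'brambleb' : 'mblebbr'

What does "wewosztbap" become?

osztbapwe

What's happening: move the first 3 characters to the end (rotate left by 3), then delete the last character.
"wewosztbap" → "osztbapwew" → "osztbapwe".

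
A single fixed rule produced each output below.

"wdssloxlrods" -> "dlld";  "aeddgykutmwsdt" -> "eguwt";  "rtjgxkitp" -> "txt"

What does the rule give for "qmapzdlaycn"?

mzan

The rule is to keep one character in every 3, starting at position 2 (positions 2nd, 5th, 8th, ...).
For "qmapzdlaycn" the result is "mzan".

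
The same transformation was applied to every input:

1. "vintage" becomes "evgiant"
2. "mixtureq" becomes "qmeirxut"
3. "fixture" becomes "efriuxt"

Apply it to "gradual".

Each output is the input with this applied: reverse the string, then take characters alternately from the front and the back (1st, last, 2nd, 2nd-last, ...).
Starting from "gradual": after the first operation, "laudarg"; after the second, "lgaruad".
(Check on "vintage": → "egatniv" → "evgiant" ✓)

lgaruad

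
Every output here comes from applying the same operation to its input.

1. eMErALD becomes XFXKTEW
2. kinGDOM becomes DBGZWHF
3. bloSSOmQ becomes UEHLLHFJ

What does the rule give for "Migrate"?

FBZKTMX

Looking at the pairs, the operation is to shift every letter 7 places backward in the alphabet (wrapping around), then convert every letter to uppercase.
Doing the same to "Migrate": "FBZKTMX".
(Check on "kinGDOM": → "dbgZWHF" → "DBGZWHF" ✓)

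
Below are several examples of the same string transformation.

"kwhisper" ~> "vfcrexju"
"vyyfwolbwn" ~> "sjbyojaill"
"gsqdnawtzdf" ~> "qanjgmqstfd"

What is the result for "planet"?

The transformation: move the first 3 characters to the end (rotate left by 3), then shift every letter 13 places forward in the alphabet (wrapping around) — i.e. ROT13.
Applying both steps to "planet": "netpla", then "argcyn".

argcyn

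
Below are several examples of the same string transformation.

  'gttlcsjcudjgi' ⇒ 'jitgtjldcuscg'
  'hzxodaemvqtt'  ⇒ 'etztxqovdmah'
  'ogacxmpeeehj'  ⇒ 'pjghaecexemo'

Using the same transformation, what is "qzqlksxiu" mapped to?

The transformation: take characters alternately from the front and the back (1st, last, 2nd, 2nd-last, ...), then swap the first and last characters.
For "qzqlksxiu", step one produces "quziqxlsk"; step two turns that into "kuziqxlsq".

kuziqxlsq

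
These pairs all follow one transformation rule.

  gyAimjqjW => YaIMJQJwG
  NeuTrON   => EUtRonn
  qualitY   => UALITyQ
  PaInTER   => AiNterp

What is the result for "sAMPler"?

ampLERS

Rule — flip the case of every letter, then move the first character to the end.
"sAMPler" → "SampLER" → "ampLERS".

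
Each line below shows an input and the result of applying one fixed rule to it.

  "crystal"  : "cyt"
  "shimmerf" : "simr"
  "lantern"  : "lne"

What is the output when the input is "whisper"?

wip

The rule is to delete the last character, then keep every other character starting from the first (positions 1st, 3rd, 5th, ...).
Working it through for "whisper": intermediate "whispe", final "wip".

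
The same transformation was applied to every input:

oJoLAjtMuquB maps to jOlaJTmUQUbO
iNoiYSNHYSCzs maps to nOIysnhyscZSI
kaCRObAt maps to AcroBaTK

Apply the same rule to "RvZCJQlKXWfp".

Each output is the input with this applied: move the first character to the end, then flip the case of every letter.
So "RvZCJQlKXWfp" becomes "VzcjqLkxwFPr".

VzcjqLkxwFPr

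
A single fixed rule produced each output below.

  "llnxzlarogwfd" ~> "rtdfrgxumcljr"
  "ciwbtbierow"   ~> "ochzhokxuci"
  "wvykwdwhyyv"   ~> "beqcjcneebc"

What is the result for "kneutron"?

tkazxutq

In each case the input is transformed by: shift every letter 6 places forward in the alphabet (wrapping around), then move the first character to the end.
Applying that to "kneutron" gives "tkazxutq".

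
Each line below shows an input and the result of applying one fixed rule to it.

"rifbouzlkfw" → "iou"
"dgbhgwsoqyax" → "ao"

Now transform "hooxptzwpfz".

The transformation: move the last 3 characters to the front (rotate right by 3), then keep only the vowels.
For "hooxptzwpfz" the result is "oo".

oo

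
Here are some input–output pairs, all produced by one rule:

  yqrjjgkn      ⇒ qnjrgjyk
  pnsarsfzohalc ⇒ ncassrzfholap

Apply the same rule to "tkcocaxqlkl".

klocacqxklt

Rule — swap the first and last characters, then swap each adjacent pair of characters (1↔2, 3↔4, ...).
Applying that to "tkcocaxqlkl" gives "klocacqxklt".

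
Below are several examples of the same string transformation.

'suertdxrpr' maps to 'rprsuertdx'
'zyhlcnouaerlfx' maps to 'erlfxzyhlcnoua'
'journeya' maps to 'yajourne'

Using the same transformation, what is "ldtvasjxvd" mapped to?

In each case the input is transformed by: swap the front and back halves of the string, then move the first 2 characters to the end (rotate left by 2).
"ldtvasjxvd" → "sjxvdldtva" → "xvdldtvasj".

xvdldtvasj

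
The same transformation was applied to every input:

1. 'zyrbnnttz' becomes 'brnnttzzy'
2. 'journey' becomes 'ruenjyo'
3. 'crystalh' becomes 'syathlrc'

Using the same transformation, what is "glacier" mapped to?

Looking at the pairs, the operation is to move the first 2 characters to the end (rotate left by 2), then swap each adjacent pair of characters (1↔2, 3↔4, ...).
On "glacier": the first step gives "aciergl", and the second then gives "caeigrl".

caeigrl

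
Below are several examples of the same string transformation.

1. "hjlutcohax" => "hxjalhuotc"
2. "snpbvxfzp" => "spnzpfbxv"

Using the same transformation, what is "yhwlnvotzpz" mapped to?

Each output is the input with this applied: take characters alternately from the front and the back (1st, last, 2nd, 2nd-last, ...).
So "yhwlnvotzpz" becomes "yzhpwzltnov".

yzhpwzltnov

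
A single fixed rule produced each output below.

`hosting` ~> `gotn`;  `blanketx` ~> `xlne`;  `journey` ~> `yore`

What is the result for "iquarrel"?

In each case the input is transformed by: move the last character to the front, then keep every other character starting from the first (positions 1st, 3rd, 5th, ...).
"iquarrel" → "liquarre" → "lqar".

lqar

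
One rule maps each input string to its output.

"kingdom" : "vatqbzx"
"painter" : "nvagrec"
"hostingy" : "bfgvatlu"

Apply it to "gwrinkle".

Looking at the pairs, the operation is to move the first character to the end, then shift every letter 13 places forward in the alphabet (wrapping around) — i.e. ROT13.
On "gwrinkle" that produces "jevaxyrt".

jevaxyrt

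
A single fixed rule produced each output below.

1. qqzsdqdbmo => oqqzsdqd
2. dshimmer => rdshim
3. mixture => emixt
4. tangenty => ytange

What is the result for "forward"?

dforw

In each case the input is transformed by: move the last character to the front, then delete the last 2 characters.
Applying both steps to "forward": "dforwar", then "dforw".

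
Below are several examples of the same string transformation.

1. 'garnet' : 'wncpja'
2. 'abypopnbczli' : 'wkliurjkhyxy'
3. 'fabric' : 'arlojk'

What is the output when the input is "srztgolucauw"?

udljdfbaicpx

The rule is to swap the front and back halves of the string, then shift every letter 9 places forward in the alphabet (wrapping around).
"srztgolucauw" → "lucauwsrztgo" → "udljdfbaicpx".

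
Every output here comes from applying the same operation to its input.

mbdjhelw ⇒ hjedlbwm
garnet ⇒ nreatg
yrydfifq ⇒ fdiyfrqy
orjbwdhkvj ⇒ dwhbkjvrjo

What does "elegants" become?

agnetlse

Looking at the pairs, the operation is to swap the front and back halves of the string, then take characters alternately from the front and the back (1st, last, 2nd, 2nd-last, ...).
"elegants" → "antseleg" → "agnetlse".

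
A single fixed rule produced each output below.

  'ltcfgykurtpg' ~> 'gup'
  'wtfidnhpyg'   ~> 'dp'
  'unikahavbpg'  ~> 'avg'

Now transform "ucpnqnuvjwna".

Looking at the pairs, the operation is to delete the first 3 characters, then keep one character in every 3, starting at position 2 (positions 2nd, 5th, 8th, ...).
For "ucpnqnuvjwna", step one produces "nqnuvjwna"; step two turns that into "qvn".
(Check on "ltcfgykurtpg": → "fgykurtpg" → "gup" ✓)

qvn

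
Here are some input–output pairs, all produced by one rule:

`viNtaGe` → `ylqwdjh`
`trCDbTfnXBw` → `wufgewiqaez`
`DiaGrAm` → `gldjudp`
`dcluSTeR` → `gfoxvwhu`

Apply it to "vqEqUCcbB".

Each output is the input with this applied: shift every letter 3 places forward in the alphabet (wrapping around), then convert every letter to lowercase.
For "vqEqUCcbB", step one produces "ytHtXFfeE"; step two turns that into "ythtxffee".

ythtxffee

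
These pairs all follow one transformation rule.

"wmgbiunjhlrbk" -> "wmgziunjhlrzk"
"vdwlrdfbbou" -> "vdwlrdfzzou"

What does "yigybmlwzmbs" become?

yigyzmlwzmzs

The pattern: replace every "b" with "z".
So "yigybmlwzmbs" becomes "yigyzmlwzmzs".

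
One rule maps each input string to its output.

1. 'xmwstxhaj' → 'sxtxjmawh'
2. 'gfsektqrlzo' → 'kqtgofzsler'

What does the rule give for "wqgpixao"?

Looking at the pairs, the operation is to take characters alternately from the front and the back (1st, last, 2nd, 2nd-last, ...), then move the last 3 characters to the front (rotate right by 3).
"wqgpixao" → "woqagxpi" → "xpiwoqag".

xpiwoqag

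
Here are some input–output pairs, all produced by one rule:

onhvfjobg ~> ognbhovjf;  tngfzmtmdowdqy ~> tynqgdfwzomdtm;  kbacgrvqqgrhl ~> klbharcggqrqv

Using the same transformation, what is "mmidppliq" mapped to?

Rule — take characters alternately from the front and the back (1st, last, 2nd, 2nd-last, ...).
Applying that to "mmidppliq" gives "mqmiildpp".

mqmiildpp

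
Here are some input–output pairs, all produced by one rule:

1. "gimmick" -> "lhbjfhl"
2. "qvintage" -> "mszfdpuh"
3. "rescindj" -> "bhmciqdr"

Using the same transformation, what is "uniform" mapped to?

enqltmh

In each case the input is transformed by: shift every letter 1 place backward in the alphabet (wrapping around), then move the first 3 characters to the end (rotate left by 3).
Working it through for "uniform": intermediate "tmhenql", final "enqltmh".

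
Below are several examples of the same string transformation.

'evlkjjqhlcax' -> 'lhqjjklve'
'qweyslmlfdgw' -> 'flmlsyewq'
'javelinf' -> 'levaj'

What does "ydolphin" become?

plody

What's happening: reverse the string, then delete the first 3 characters.
Starting from "ydolphin": after the first operation, "nihplody"; after the second, "plody".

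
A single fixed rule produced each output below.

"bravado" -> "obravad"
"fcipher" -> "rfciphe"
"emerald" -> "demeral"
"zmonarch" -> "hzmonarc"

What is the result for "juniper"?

In each case the input is transformed by: move the last character to the front.
Doing the same to "juniper": "rjunipe".

rjunipe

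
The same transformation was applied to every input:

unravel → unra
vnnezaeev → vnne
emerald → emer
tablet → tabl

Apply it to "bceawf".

Looking at the pairs, the operation is to keep only the first 4 characters.
"bceawf" → "bcea".

bcea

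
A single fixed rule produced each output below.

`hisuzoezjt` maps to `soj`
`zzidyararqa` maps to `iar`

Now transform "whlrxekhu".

The rule is to keep one character in every 3, starting at position 3 (positions 3rd, 6th, 9th, ...).
On "whlrxekhu" that produces "leu".

leu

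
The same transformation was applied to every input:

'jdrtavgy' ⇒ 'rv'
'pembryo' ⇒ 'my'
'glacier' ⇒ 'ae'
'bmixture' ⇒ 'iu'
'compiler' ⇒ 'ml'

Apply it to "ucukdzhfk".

The pattern: keep one character in every 3, starting at position 3 (positions 3rd, 6th, 9th, ...).
On "ucukdzhfk" that produces "uzk".

uzk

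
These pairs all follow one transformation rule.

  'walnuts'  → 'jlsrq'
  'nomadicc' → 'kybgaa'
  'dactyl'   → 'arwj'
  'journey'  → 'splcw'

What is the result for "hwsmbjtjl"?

qkzhrhj

Rule — shift every letter 2 places backward in the alphabet (wrapping around), then delete the first 2 characters.
"hwsmbjtjl" → "fuqkzhrhj" → "qkzhrhj".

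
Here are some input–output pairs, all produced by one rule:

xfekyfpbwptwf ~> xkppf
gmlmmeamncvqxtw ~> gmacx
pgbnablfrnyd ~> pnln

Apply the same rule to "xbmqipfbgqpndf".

What's happening: keep one character in every 3, starting at position 1 (positions 1st, 4th, 7th, ...).
Applying that to "xbmqipfbgqpndf" gives "xqfqd".

xqfqd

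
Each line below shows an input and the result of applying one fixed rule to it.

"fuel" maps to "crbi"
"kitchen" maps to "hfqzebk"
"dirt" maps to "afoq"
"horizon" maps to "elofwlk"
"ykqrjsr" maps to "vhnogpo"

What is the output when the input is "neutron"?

kbrqolk

The rule is to shift every letter 3 places backward in the alphabet (wrapping around).
"neutron" → "kbrqolk".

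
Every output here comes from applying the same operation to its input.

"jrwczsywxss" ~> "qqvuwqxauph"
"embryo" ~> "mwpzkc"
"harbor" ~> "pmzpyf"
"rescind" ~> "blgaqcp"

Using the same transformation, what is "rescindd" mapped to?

bblgaqcp

The transformation: reverse the string, then shift every letter 2 places backward in the alphabet (wrapping around).
For "rescindd", step one produces "ddnicser"; step two turns that into "bblgaqcp".
(Check on "embryo": → "oyrbme" → "mwpzkc" ✓)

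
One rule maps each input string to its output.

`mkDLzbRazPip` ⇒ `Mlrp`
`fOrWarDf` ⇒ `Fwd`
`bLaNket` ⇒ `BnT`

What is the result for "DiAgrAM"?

The pattern: flip the case of every letter, then keep one character in every 3, starting at position 1 (positions 1st, 4th, 7th, ...).
Applying that to "DiAgrAM" gives "dGm".

dGm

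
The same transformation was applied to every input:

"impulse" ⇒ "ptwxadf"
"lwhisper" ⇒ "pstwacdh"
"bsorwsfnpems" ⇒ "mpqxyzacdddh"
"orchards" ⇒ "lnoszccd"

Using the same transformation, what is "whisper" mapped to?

What's happening: sort the characters into alphabetical order, then shift every letter 11 places forward in the alphabet (wrapping around).
For "whisper" the result is "pstacdh".
(Check on "impulse": → "eilmpsu" → "ptwxadf" ✓)

pstacdh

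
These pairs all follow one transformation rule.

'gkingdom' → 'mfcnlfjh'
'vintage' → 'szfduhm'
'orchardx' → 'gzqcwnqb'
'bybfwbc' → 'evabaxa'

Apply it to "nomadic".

zchbmnl

The pattern: shift every letter 1 place backward in the alphabet (wrapping around), then move the first 3 characters to the end (rotate left by 3).
For "nomadic", step one produces "mnlzchb"; step two turns that into "zchbmnl".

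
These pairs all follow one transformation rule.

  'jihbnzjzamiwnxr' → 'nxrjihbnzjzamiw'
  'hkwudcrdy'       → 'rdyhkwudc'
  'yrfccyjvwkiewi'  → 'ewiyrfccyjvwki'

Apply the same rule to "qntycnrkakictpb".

tpbqntycnrkakic

The pattern: move the last 3 characters to the front (rotate right by 3).
Doing the same to "qntycnrkakictpb": "tpbqntycnrkakic".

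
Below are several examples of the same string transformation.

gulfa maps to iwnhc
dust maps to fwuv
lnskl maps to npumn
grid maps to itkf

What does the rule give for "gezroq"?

The rule is to shift every letter 2 places forward in the alphabet (wrapping around).
So "gezroq" becomes "igbtqs".

igbtqs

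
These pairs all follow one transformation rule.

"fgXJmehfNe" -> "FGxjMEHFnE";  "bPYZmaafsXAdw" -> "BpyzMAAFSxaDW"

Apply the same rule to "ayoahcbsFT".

AYOAHCBSft

What's happening: flip the case of every letter.
On "ayoahcbsFT" that produces "AYOAHCBSft".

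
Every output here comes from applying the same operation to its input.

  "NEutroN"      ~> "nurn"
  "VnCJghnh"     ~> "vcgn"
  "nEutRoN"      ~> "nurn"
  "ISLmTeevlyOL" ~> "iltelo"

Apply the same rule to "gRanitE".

gaie

Each output is the input with this applied: keep every other character starting from the first (positions 1st, 3rd, 5th, ...), then convert every letter to lowercase.
Working it through for "gRanitE": intermediate "gaiE", final "gaie".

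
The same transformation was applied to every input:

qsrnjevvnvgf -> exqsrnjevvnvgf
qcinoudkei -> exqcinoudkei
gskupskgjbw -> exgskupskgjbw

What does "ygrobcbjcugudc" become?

exygrobcbjcugudc

Each output is the input with this applied: prepend "ex".
On "ygrobcbjcugudc" that produces "exygrobcbjcugudc".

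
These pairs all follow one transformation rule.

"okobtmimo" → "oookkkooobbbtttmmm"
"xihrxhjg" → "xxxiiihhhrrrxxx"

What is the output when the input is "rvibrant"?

Rule — delete the last 3 characters, then repeat every character 3 times.
Applying both steps to "rvibrant": "rvibr", then "rrrvvviiibbbrrr".
(Check on "okobtmimo": → "okobtm" → "oookkkooobbbtttmmm" ✓)

rrrvvviiibbbrrr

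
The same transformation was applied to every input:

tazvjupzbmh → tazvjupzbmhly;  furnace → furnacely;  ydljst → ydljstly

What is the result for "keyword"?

The rule is to append "ly".
Doing the same to "keyword": "keywordly".

keywordly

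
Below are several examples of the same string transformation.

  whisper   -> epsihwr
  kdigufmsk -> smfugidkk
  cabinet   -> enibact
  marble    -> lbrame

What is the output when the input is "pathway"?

awhtapy

Looking at the pairs, the operation is to move the last character to the front, then reverse the string.
"pathway" → "ypathwa" → "awhtapy".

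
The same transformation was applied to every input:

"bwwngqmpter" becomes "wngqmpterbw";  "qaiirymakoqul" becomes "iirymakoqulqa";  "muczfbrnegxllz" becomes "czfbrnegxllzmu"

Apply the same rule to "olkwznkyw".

Each output is the input with this applied: move the first 2 characters to the end (rotate left by 2).
"olkwznkyw" → "kwznkywol".

kwznkywol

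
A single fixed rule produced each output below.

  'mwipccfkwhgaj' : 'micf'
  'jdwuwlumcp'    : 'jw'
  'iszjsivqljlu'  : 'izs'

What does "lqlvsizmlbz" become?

lls

Looking at the pairs, the operation is to keep every other character starting from the first (positions 1st, 3rd, 5th, ...), then delete the last 3 characters.
"lqlvsizmlbz" → "llszlz" → "lls".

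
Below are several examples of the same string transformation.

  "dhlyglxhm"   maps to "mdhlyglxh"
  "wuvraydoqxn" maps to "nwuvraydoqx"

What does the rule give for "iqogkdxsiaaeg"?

giqogkdxsiaae

The rule is to move the last character to the front.
So "iqogkdxsiaaeg" becomes "giqogkdxsiaae".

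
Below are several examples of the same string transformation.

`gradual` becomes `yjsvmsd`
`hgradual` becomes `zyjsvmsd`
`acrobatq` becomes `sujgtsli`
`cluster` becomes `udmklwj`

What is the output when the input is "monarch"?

The rule is to shift every letter 8 places backward in the alphabet (wrapping around).
So "monarch" becomes "egfsjuz".

egfsjuz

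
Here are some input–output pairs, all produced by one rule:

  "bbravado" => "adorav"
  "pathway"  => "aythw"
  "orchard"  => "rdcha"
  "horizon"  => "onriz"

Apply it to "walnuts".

tslnu

The rule is to delete the first 2 characters, then move the first 3 characters to the end (rotate left by 3).
"walnuts" → "tslnu".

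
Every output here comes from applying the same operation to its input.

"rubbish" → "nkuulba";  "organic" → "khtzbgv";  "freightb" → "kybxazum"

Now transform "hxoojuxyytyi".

Looking at the pairs, the operation is to shift every letter 7 places backward in the alphabet (wrapping around), then swap each adjacent pair of characters (1↔2, 3↔4, ...).
For "hxoojuxyytyi", step one produces "aqhhcnqrrmrb"; step two turns that into "qahhncrqmrbr".

qahhncrqmrbr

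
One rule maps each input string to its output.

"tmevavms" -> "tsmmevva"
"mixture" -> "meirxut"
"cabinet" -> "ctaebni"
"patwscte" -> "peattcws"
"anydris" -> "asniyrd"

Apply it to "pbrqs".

What's happening: take characters alternately from the front and the back (1st, last, 2nd, 2nd-last, ...).
For "pbrqs" the result is "psbqr".

psbqr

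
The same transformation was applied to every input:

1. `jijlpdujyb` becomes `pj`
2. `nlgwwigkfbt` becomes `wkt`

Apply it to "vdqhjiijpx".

jj

The pattern: keep one character in every 3, starting at position 2 (positions 2nd, 5th, 8th, ...), then delete the first character.
Starting from "vdqhjiijpx": after the first operation, "djj"; after the second, "jj".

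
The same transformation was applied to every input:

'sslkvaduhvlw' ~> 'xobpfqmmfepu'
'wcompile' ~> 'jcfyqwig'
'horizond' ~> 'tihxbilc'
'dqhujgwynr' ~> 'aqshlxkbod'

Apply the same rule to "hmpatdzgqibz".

Rule — shift every letter 6 places backward in the alphabet (wrapping around), then swap the front and back halves of the string.
Working it through for "hmpatdzgqibz": intermediate "bgjunxtakcvt", final "takcvtbgjunx".
(Check on "dqhujgwynr": → "xkbodaqshl" → "aqshlxkbod" ✓)

takcvtbgjunx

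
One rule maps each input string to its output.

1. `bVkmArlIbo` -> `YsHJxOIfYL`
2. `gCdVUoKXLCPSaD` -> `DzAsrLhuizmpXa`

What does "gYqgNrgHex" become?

In each case the input is transformed by: flip the case of every letter, then shift every letter 3 places backward in the alphabet (wrapping around).
So "gYqgNrgHex" becomes "DvNDkODeBU".
(Check on "bVkmArlIbo": → "BvKMaRLiBO" → "YsHJxOIfYL" ✓)

DvNDkODeBU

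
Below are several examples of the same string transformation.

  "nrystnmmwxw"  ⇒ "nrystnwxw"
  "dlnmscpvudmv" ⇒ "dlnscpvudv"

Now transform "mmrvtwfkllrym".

The transformation: remove every "m".
So "mmrvtwfkllrym" becomes "rvtwfkllry".

rvtwfkllry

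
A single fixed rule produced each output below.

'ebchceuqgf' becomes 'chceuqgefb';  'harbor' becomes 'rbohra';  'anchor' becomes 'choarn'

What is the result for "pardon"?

What's happening: swap the first and last characters, then move the first 2 characters to the end (rotate left by 2).
"pardon" → "nardop" → "rdopna".

rdopna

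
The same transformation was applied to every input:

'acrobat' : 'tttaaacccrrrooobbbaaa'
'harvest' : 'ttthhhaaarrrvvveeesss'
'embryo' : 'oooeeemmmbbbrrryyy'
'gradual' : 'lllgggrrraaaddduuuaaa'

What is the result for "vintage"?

eeevvviiinnntttaaaggg

The transformation: repeat every character 3 times, then move the last 3 characters to the front (rotate right by 3).
"vintage" → "vvviiinnntttaaagggeee" → "eeevvviiinnntttaaaggg".
(Check on "acrobat": → "aaacccrrrooobbbaaattt" → "tttaaacccrrrooobbbaaa" ✓)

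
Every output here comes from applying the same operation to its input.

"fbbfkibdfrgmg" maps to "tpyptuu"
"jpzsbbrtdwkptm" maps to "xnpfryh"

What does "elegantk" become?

In each case the input is transformed by: shift every letter 12 places backward in the alphabet (wrapping around), then keep every other character starting from the first (positions 1st, 3rd, 5th, ...).
Applying both steps to "elegantk": "szsuobhy", then "ssoh".

ssoh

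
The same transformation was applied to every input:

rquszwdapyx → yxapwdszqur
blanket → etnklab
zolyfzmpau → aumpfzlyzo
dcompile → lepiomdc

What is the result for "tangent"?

ntgeant

Each output is the input with this applied: reverse the string, then swap each adjacent pair of characters (1↔2, 3↔4, ...).
"tangent" → "tnegnat" → "ntgeant".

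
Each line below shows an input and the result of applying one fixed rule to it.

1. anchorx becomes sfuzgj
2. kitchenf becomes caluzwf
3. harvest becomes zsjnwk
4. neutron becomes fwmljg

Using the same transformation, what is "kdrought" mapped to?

cvjgmyz

In each case the input is transformed by: shift every letter 8 places backward in the alphabet (wrapping around), then delete the last character.
"kdrought" → "cvjgmyz".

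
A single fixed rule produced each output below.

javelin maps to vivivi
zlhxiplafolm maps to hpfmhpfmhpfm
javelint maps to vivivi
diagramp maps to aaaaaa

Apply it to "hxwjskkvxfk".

In each case the input is transformed by: keep one character in every 3, starting at position 3 (positions 3rd, 6th, 9th, ...), then write the whole string 3 times in a row.
Working it through for "hxwjskkvxfk": intermediate "wkx", final "wkxwkxwkx".
(Check on "javelint": → "vi" → "vivivi" ✓)

wkxwkxwkx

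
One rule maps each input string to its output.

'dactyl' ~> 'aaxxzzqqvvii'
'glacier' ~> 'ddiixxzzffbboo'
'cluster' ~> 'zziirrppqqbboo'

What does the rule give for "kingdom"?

hhffkkddaalljj

The transformation: shift every letter 3 places backward in the alphabet (wrapping around), then double every character.
"kingdom" → "hfkdalj" → "hhffkkddaalljj".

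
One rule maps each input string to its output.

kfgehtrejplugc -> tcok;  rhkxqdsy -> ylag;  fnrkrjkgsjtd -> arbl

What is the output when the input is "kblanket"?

vsmb

What's happening: shift every letter 8 places forward in the alphabet (wrapping around), then keep only the last 4 characters.
For "kblanket", step one produces "sjtivsmb"; step two turns that into "vsmb".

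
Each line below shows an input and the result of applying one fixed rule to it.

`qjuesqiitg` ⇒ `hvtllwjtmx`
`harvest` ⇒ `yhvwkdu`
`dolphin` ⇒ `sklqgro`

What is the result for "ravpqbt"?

Rule — shift every letter 3 places forward in the alphabet (wrapping around), then move the first 3 characters to the end (rotate left by 3).
Doing the same to "ravpqbt": "stewudy".

stewudy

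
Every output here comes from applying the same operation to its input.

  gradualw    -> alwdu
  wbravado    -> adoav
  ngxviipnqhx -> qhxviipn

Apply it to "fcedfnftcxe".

cxedfnft

The rule is to delete the first 3 characters, then move the last 3 characters to the front (rotate right by 3).
Applying both steps to "fcedfnftcxe": "dfnftcxe", then "cxedfnft".
(Check on "ngxviipnqhx": → "viipnqhx" → "qhxviipn" ✓)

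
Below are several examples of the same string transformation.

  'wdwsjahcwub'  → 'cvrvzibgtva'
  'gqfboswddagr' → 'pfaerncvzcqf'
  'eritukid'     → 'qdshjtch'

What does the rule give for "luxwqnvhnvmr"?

The transformation: swap each adjacent pair of characters (1↔2, 3↔4, ...), then shift every letter 1 place backward in the alphabet (wrapping around).
On "luxwqnvhnvmr": the first step gives "ulwxnqhvvnrm", and the second then gives "tkvwmpguumql".

tkvwmpguumql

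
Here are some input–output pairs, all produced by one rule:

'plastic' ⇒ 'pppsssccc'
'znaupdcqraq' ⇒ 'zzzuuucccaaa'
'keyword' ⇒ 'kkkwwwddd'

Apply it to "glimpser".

In each case the input is transformed by: keep one character in every 3, starting at position 1 (positions 1st, 4th, 7th, ...), then repeat every character 3 times.
Starting from "glimpser": after the first operation, "gme"; after the second, "gggmmmeee".

gggmmmeee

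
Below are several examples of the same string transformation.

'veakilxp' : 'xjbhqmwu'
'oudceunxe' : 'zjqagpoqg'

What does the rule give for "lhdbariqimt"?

uyfxtpnmduc

Looking at the pairs, the operation is to move the last 3 characters to the front (rotate right by 3), then shift every letter 12 places forward in the alphabet (wrapping around).
Doing the same to "lhdbariqimt": "uyfxtpnmduc".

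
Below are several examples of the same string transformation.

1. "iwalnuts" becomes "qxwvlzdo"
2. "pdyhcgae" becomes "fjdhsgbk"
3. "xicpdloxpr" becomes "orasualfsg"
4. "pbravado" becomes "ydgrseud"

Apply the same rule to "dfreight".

In each case the input is transformed by: shift every letter 3 places forward in the alphabet (wrapping around), then swap the front and back halves of the string.
Applying both steps to "dfreight": "giuhljkw", then "ljkwgiuh".

ljkwgiuh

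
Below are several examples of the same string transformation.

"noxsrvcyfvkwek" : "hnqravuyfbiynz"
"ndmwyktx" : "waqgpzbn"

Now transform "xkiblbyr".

The rule is to shift every letter 3 places forward in the alphabet (wrapping around), then move the last 2 characters to the front (rotate right by 2).
For "xkiblbyr", step one produces "anleoebu"; step two turns that into "buanleoe".

buanleoe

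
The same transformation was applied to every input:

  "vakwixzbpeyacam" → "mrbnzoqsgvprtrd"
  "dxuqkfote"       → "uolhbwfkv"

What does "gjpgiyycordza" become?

The rule is to shift every letter 9 places backward in the alphabet (wrapping around).
On "gjpgiyycordza" that produces "xagxzpptfiuqr".

xagxzpptfiuqr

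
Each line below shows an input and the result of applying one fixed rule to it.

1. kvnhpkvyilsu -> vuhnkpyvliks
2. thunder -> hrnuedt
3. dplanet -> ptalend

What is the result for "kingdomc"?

icgnodkm

In each case the input is transformed by: swap the first and last characters, then swap each adjacent pair of characters (1↔2, 3↔4, ...).
Working it through for "kingdomc": intermediate "cingdomk", final "icgnodkm".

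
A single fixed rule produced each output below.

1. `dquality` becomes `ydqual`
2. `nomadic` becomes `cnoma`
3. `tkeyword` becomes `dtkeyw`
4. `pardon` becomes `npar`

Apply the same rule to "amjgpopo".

oamjgp

Each output is the input with this applied: move the last 3 characters to the front (rotate right by 3), then delete the first 2 characters.
Working it through for "amjgpopo": intermediate "opoamjgp", final "oamjgp".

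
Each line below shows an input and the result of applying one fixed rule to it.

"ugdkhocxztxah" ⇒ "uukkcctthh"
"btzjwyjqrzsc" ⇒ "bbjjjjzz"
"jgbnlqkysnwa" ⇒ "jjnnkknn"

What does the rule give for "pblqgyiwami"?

ppqqiimm

Rule — keep one character in every 3, starting at position 1 (positions 1st, 4th, 7th, ...), then double every character.
On "pblqgyiwami": the first step gives "pqim", and the second then gives "ppqqiimm".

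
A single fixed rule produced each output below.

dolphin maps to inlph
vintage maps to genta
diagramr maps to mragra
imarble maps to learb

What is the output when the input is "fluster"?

erust

In each case the input is transformed by: delete the first 2 characters, then move the last 2 characters to the front (rotate right by 2).
Starting from "fluster": after the first operation, "uster"; after the second, "erust".
(Check on "diagramr": → "agramr" → "mragra" ✓)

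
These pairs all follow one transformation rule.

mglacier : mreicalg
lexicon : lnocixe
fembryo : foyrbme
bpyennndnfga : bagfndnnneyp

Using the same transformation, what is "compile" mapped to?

celipmo

The pattern: reverse the string, then move the last character to the front.
For "compile", step one produces "elipmoc"; step two turns that into "celipmo".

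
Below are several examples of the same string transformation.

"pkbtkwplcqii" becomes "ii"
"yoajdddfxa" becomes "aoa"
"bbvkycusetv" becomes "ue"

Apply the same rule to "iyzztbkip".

What's happening: move the last character to the front, then keep only the vowels.
Starting from "iyzztbkip": after the first operation, "piyzztbki"; after the second, "ii".

ii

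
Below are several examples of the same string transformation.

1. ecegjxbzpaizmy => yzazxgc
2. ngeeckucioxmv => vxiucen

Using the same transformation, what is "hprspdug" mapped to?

The rule is to reverse the string, then keep every other character starting from the first (positions 1st, 3rd, 5th, ...).
On "hprspdug" that produces "gdsp".

gdsp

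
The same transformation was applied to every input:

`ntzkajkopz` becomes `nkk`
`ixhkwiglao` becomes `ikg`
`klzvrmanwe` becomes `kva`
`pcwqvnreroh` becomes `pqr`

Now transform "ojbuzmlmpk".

oul

The rule is to delete the last 3 characters, then keep one character in every 3, starting at position 1 (positions 1st, 4th, 7th, ...).
"ojbuzmlmpk" → "oul".
(Check on "klzvrmanwe": → "klzvrma" → "kva" ✓)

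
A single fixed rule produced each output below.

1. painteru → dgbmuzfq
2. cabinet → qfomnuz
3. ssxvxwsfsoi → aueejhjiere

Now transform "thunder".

qdftgzp

Each output is the input with this applied: move the last 2 characters to the front (rotate right by 2), then shift every letter 12 places forward in the alphabet (wrapping around).
Starting from "thunder": after the first operation, "erthund"; after the second, "qdftgzp".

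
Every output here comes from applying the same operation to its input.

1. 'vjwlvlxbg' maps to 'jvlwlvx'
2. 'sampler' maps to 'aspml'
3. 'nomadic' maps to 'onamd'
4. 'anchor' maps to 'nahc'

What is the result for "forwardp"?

Rule — delete the last 2 characters, then swap each adjacent pair of characters (1↔2, 3↔4, ...).
Doing the same to "forwardp": "ofwrra".

ofwrra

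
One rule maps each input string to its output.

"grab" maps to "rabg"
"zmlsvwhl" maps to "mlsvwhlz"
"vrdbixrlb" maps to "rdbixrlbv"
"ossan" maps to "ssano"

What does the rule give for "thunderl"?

In each case the input is transformed by: move the first character to the end.
"thunderl" → "hunderlt".

hunderlt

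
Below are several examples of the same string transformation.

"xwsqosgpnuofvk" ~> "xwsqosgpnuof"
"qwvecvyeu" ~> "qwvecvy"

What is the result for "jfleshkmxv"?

jfleshkm

Rule — delete the last 2 characters.
For "jfleshkmxv" the result is "jfleshkm".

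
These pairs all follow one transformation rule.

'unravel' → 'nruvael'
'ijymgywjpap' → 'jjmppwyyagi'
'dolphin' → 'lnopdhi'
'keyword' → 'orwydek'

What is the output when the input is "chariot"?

Each output is the input with this applied: sort the characters into alphabetical order, then move the first 3 characters to the end (rotate left by 3).
"chariot" → "iortach".

iortach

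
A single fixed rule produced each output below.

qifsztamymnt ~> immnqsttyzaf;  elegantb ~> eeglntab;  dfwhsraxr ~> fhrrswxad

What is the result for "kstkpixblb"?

ikklpstxbb

The pattern: sort the characters into alphabetical order, then move the first 2 characters to the end (rotate left by 2).
Applying that to "kstkpixblb" gives "ikklpstxbb".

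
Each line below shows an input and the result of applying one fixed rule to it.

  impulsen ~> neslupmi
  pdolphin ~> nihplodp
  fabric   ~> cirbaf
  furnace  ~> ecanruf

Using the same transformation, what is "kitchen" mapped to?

The rule is to reverse the string.
For "kitchen" the result is "nehctik".

nehctik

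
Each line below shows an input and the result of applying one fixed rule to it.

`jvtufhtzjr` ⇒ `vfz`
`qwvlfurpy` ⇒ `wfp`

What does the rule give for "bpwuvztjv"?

Each output is the input with this applied: keep one character in every 3, starting at position 2 (positions 2nd, 5th, 8th, ...).
For "bpwuvztjv" the result is "pvj".

pvj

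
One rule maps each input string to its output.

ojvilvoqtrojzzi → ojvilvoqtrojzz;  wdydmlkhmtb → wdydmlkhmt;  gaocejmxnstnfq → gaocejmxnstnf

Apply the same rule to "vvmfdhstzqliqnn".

Each output is the input with this applied: delete the last character.
Doing the same to "vvmfdhstzqliqnn": "vvmfdhstzqliqn".

vvmfdhstzqliqn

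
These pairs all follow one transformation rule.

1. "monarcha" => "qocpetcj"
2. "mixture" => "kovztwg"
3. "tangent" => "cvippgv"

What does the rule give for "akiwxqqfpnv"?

mcykszhsprx

Rule — swap each adjacent pair of characters (1↔2, 3↔4, ...), then shift every letter 2 places forward in the alphabet (wrapping around).
Applying both steps to "akiwxqqfpnv": "kawiqxfqnpv", then "mcykszhsprx".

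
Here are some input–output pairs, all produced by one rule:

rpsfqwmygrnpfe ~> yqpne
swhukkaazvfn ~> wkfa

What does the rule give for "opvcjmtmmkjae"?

pmjj

Rule — keep one character in every 3, starting at position 2 (positions 2nd, 5th, 8th, ...), then sort the characters into reverse alphabetical order.
"opvcjmtmmkjae" → "pjmj" → "pmjj".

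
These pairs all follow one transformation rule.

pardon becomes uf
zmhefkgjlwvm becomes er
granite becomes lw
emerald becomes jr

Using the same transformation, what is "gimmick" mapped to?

Looking at the pairs, the operation is to shift every letter 5 places forward in the alphabet (wrapping around), then keep only the first 2 characters.
For "gimmick", step one produces "lnrrnhp"; step two turns that into "ln".

ln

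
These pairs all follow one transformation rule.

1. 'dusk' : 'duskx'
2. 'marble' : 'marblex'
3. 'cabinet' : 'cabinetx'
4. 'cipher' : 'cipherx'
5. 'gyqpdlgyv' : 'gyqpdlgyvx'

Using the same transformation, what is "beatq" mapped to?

beatqx

Rule — append "x".
"beatq" → "beatqx".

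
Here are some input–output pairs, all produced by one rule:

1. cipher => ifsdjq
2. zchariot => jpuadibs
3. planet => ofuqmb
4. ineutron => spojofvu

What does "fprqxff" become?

What's happening: move the last 3 characters to the front (rotate right by 3), then shift every letter 1 place forward in the alphabet (wrapping around).
Doing the same to "fprqxff": "ygggqsr".

ygggqsr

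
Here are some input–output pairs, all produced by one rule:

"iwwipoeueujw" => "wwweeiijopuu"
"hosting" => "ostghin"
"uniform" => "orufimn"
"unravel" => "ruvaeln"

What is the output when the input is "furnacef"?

nruaceff

Each output is the input with this applied: sort the characters into alphabetical order, then move the last 3 characters to the front (rotate right by 3).
On "furnacef": the first step gives "aceffnru", and the second then gives "nruaceff".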